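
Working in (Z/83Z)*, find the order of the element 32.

82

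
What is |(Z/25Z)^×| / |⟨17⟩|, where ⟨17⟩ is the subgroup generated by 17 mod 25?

1

By Lagrange's theorem, ord_25(17) divides φ(25) = φ(5^2) = 5·(5−1) = 20 = 2^2 · 5.
Divisors of 20: 1, 2, 4, 5, 10, 20.
Check 17^d mod 25 for each divisor in increasing order:
17^1 ≡ 17 (mod 25)
17^2 ≡ 14 (mod 25)
17^4 ≡ 21 (mod 25)
17^5 ≡ 7 (mod 25)
17^10 ≡ 24 (mod 25)
17^20 ≡ 1 (mod 25) ✓
The order of 17 is 20, so the subgroup it generates has 20 elements.
Index = |(Z/25Z)^×| / |⟨17⟩| = 20 / 20 = 1.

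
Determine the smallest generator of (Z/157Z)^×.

φ(157) = 157 − 1 = 156 = 2^2 · 3 · 13.
Test candidates g = 2, 3, … against the prime factors q ∈ {2, 3, 13} of φ(157): g is a generator iff g^(156/q) ≢ 1 for every such q.
g = 2: 2^78 ≡ 156; 2^52 ≡ 1 — hits 1, so not a primitive root.
g = 3: 3^78 ≡ 1 — hits 1, so not a primitive root.
g = 4: 4^78 ≡ 1 — hits 1, so not a primitive root.
g = 5: 5^78 ≡ 156; 5^52 ≡ 12; 5^12 ≡ 130 — none is 1, so 5 is a primitive root.
Hence the least primitive root of 157 is 5.

5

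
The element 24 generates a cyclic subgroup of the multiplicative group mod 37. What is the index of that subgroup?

1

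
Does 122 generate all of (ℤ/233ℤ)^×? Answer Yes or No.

Yes

φ(233) = 233 − 1 = 232 = 2^3 · 29.
It suffices to check that the order of 122 is not a proper divisor of 232: compute 122^(232/q) for q ∈ {2, 29}.
122^116 ≡ 232 (mod 233)  [q = 2: ≢ 1 ✓]
122^8 ≡ 2 (mod 233)  [q = 29: ≢ 1 ✓]
All checks pass, so 122 has order 232 and is a primitive root modulo 233.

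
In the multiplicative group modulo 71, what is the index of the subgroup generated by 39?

By Lagrange's theorem, ord_71(39) divides φ(71) = 71 − 1 = 70 = 2 · 5 · 7.
Divisors of 70: 1, 2, 5, 7, 10, 14, 35, 70.
Compute 39^d (mod 71) for the divisors d until we hit 1:
39^1 ≡ 39 (mod 71)
39^2 ≡ 30 (mod 71)
39^5 ≡ 26 (mod 71)
39^7 ≡ 70 (mod 71)
39^10 ≡ 37 (mod 71)
39^14 ≡ 1 (mod 71) ✓
Thus |⟨39⟩| = ord(39) = 14.
The index is φ(71) / ord(39) = 70 / 14 = 5.

5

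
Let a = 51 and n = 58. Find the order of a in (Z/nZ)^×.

14

By Lagrange's theorem, ord_58(51) divides φ(58) = φ(2)·φ(29) = 1·28 = 28 = 2^2 · 7.
Divisors of 28: 1, 2, 4, 7, 14, 28.
Evaluate successive powers at the divisors of 28:
51^1 ≡ 51 (mod 58)
51^2 ≡ 49 (mod 58)
51^4 ≡ 23 (mod 58)
51^7 ≡ 57 (mod 58)
51^14 ≡ 1 (mod 58) ✓
Hence ord(51) = 14.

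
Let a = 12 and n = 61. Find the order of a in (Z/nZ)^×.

ord(12) | φ(61) = 61 − 1 = 60 = 2^2 · 3 · 5.
Divisors of 60: 1, 2, 3, 4, 5, 6, 10, 12, 15, 20, 30, 60.
Evaluate successive powers at the divisors of 60:
12^1 ≡ 12 (mod 61)
12^2 ≡ 22 (mod 61)
12^3 ≡ 20 (mod 61)
12^4 ≡ 57 (mod 61)
12^5 ≡ 13 (mod 61)
12^6 ≡ 34 (mod 61)
12^10 ≡ 47 (mod 61)
12^12 ≡ 58 (mod 61)
12^15 ≡ 1 (mod 61) ✓
Hence ord(12) = 15.

15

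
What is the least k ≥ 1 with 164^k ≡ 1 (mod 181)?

ord(164) | φ(181) = 181 − 1 = 180 = 2^2 · 3^2 · 5.
Divisors of 180: 1, 2, 3, 4, 5, 6, 9, 10, 12, 15, 18, 20, 30, 36, 45, 60, 90, 180.
Check 164^d mod 181 for each divisor in increasing order:
164^1 ≡ 164 (mod 181)
164^2 ≡ 108 (mod 181)
164^3 ≡ 155 (mod 181)
164^4 ≡ 80 (mod 181)
164^5 ≡ 88 (mod 181)
164^6 ≡ 133 (mod 181)
164^9 ≡ 162 (mod 181)
164^10 ≡ 142 (mod 181)
164^12 ≡ 132 (mod 181)
164^15 ≡ 7 (mod 181)
164^18 ≡ 180 (mod 181)
164^20 ≡ 73 (mod 181)
164^30 ≡ 49 (mod 181)
164^36 ≡ 1 (mod 181) ✓
The smallest such exponent is 36, so the order of 164 is 36.

36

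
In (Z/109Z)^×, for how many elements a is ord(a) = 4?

2

φ(109) = 109 − 1 = 108 = 2^2 · 3^3.
In a cyclic group of order 108, there are φ(d) elements of order d for each divisor d of 108, and zero for non-divisors.
4 = 2^2 divides 108, and φ(4) = 2.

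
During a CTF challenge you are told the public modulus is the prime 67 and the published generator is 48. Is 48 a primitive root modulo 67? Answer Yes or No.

Yes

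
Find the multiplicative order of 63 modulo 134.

66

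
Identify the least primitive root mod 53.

2

φ(53) = 53 − 1 = 52 = 2^2 · 13.
Test candidates g = 2, 3, … against the prime factors q ∈ {2, 13} of φ(53): g is a generator iff g^(52/q) ≢ 1 for every such q.
g = 2: 2^26 ≡ 52; 2^4 ≡ 16 — none is 1, so 2 is a primitive root.
So 2 is the smallest generator of (Z/53Z)^×.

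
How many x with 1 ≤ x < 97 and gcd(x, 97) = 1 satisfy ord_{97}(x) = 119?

0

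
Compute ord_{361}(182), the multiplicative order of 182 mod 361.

The order of 182 must divide φ(361) = φ(19^2) = 19·(19−1) = 342 = 2 · 3^2 · 19.
Divisors of 342: 1, 2, 3, 6, 9, 18, 19, 38, 57, 114, 171, 342.
Test each divisor d:
182^1 ≡ 182
182^2 ≡ 273
182^3 ≡ 229
182^6 ≡ 96
182^9 ≡ 324
182^18 ≡ 286
182^19 ≡ 68
182^38 ≡ 292
182^57 ≡ 1
Hence ord(182) = 57.

57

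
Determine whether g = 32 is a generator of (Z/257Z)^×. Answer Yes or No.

No

φ(257) = 257 − 1 = 256 = 2^8.
32 is a primitive root mod 257 iff 32^(φ(257)/q) ≢ 1 for every prime q | φ(257), i.e. q ∈ {2}.
32^128 ≡ 1 (mod 257)  [q = 2: ≡ 1 ✗]
32^128 ≡ 1 shows ord(32) | 128, strictly less than φ(257); not a primitive root.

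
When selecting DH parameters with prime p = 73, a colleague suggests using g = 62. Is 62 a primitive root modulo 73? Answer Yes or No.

Yes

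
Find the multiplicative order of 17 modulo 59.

By Lagrange's theorem, ord_59(17) divides φ(59) = 59 − 1 = 58 = 2 · 29.
Divisors of 58: 1, 2, 29, 58.
Test each divisor d:
17^1 ≡ 17 (mod 59)
17^2 ≡ 53 (mod 59)
17^29 ≡ 1 (mod 59) ✓
The smallest such exponent is 29, so the order of 17 is 29.

29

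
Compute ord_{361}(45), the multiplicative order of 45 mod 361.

57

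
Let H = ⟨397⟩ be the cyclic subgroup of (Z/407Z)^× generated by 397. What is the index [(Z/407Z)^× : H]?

60

Since 397 ∈ (Z/407Z)^×, its order divides φ(407) = φ(11·37) = (11−1)·(37−1) = 10·36 = 360 = 2^3 · 3^2 · 5.
Divisors of 360: 1, 2, 3, 4, 5, 6, 8, 9, 10, 12, 15, 18, 20, 24, 30, 36, 40, 45, 60, 72, 90, 120, 180, 360.
Check 397^d mod 407 for each divisor in increasing order:
397^1 ≡ 397 (mod 407)
397^2 ≡ 100 (mod 407)
397^3 ≡ 221 (mod 407)
397^4 ≡ 232 (mod 407)
397^5 ≡ 122 (mod 407)
397^6 ≡ 1 (mod 407) ✓
The order of 397 is 6, so the subgroup it generates has 6 elements.
The index is φ(407) / ord(397) = 360 / 6 = 60.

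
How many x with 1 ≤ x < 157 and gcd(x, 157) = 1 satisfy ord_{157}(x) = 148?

0

φ(157) = 157 − 1 = 156 = 2^2 · 3 · 13.
Since (Z/157Z)^× is cyclic of order 156, the number of elements of order d is φ(d) when d | 156 and 0 otherwise.
Here 156 is not a multiple of 148, so there are no elements of order 148.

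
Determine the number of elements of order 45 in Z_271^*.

24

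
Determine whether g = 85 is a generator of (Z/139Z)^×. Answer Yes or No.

φ(139) = 139 − 1 = 138 = 2 · 3 · 23.
An element g generates (Z/139Z)^× iff g^(138/q) ≢ 1 (mod 139) for each prime q ∈ {2, 3, 23}.
85^69 ≡ 138 (mod 139)  [q = 2: ≢ 1 ✓]
85^46 ≡ 96 (mod 139)  [q = 3: ≢ 1 ✓]
85^6 ≡ 112 (mod 139)  [q = 23: ≢ 1 ✓]
Every test exponent gives a nontrivial residue, hence 85 generates the full group.

Yes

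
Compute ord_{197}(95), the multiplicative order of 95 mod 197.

196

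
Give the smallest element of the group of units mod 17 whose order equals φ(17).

φ(17) = 17 − 1 = 16 = 2^4.
g is a primitive root iff g^(16/q) ≢ 1 (mod 17) for each prime q ∈ {2}.
g = 2: 2^8 ≡ 1 — hits 1, so not a primitive root.
g = 3: 3^8 ≡ 16 — none is 1, so 3 is a primitive root.
Hence the least primitive root of 17 is 3.

3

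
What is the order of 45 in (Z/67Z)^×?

Since 45 ∈ (Z/67Z)^×, its order divides φ(67) = 67 − 1 = 66 = 2 · 3 · 11.
Divisors of 66: 1, 2, 3, 6, 11, 22, 33, 66.
Test each divisor d:
45^1 ≡ 45 (mod 67)
45^2 ≡ 15 (mod 67)
45^3 ≡ 5 (mod 67)
45^6 ≡ 25 (mod 67)
45^11 ≡ 66 (mod 67)
45^22 ≡ 1 (mod 67) ✓
Therefore the multiplicative order of 45 modulo 67 is 22.

22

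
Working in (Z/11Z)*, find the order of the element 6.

ord(6) | φ(11) = 11 − 1 = 10 = 2 · 5.
Divisors of 10: 1, 2, 5, 10.
Evaluate successive powers at the divisors of 10:
6^1 ≡ 6 (mod 11)
6^2 ≡ 3 (mod 11)
6^5 ≡ 10 (mod 11)
6^10 ≡ 1 (mod 11) ✓
Hence ord(6) = 10.

10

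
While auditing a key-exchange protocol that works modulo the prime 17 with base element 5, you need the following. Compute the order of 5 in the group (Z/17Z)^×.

16

The order of 5 must divide φ(17) = 17 − 1 = 16 = 2^4.
Divisors of 16: 1, 2, 4, 8, 16.
Test each divisor d:
5^1 ≡ 5 (mod 17)
5^2 ≡ 8 (mod 17)
5^4 ≡ 13 (mod 17)
5^8 ≡ 16 (mod 17)
5^16 ≡ 1 (mod 17) ✓
The smallest such exponent is 16, so the order of 5 is 16.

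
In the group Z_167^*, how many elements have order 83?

82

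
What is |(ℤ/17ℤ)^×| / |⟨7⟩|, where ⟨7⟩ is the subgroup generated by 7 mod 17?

1

By Lagrange's theorem, ord_17(7) divides φ(17) = 17 − 1 = 16 = 2^4.
Divisors of 16: 1, 2, 4, 8, 16.
Check 7^d mod 17 for each divisor in increasing order:
7^1 ≡ 7
7^2 ≡ 15
7^4 ≡ 4
7^8 ≡ 16
7^16 ≡ 1
So ord_17(7) = 16, hence |⟨7⟩| = 16.
The index is φ(17) / ord(7) = 16 / 16 = 1.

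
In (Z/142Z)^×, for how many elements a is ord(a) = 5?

φ(142) = φ(2)·φ(71) = 1·70 = 70 = 2 · 5 · 7.
Since (Z/142Z)^× is cyclic of order 70, the number of elements of order d is φ(d) when d | 70 and 0 otherwise.
5 | 70, and φ(5) = 5 − 1 = 4.

4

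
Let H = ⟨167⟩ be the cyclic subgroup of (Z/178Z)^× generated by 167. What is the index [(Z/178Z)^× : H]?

8

By Lagrange's theorem, ord_178(167) divides φ(178) = φ(2)·φ(89) = 1·88 = 88 = 2^3 · 11.
Divisors of 88: 1, 2, 4, 8, 11, 22, 44, 88.
Test each divisor d:
167^1 ≡ 167
167^2 ≡ 121
167^4 ≡ 45
167^8 ≡ 67
167^11 ≡ 1
The order of 167 is 11, so the subgroup it generates has 11 elements.
The index is φ(178) / ord(167) = 88 / 11 = 8.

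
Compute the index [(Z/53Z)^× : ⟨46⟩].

ord(46) | φ(53) = 53 − 1 = 52 = 2^2 · 13.
Divisors of 52: 1, 2, 4, 13, 26, 52.
Evaluate successive powers at the divisors of 52:
46^1 ≡ 46
46^2 ≡ 49
46^4 ≡ 16
46^13 ≡ 1
Thus |⟨46⟩| = ord(46) = 13.
Index = |(Z/53Z)^×| / |⟨46⟩| = 52 / 13 = 4.

4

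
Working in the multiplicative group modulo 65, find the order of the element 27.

4

By Lagrange's theorem, ord_65(27) divides φ(65) = φ(5·13) = (5−1)·(13−1) = 4·12 = 48 = 2^4 · 3.
Divisors of 48: 1, 2, 3, 4, 6, 8, 12, 16, 24, 48.
Check 27^d mod 65 for each divisor in increasing order:
27^1 ≡ 27 (mod 65)
27^2 ≡ 14 (mod 65)
27^3 ≡ 53 (mod 65)
27^4 ≡ 1 (mod 65) ✓
So ord_65(27) = 4.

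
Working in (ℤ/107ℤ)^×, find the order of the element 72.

106

Since 72 ∈ (Z/107Z)^×, its order divides φ(107) = 107 − 1 = 106 = 2 · 53.
Divisors of 106: 1, 2, 53, 106.
Evaluate successive powers at the divisors of 106:
72^1 ≡ 72 (mod 107)
72^2 ≡ 48 (mod 107)
72^53 ≡ 106 (mod 107)
72^106 ≡ 1 (mod 107) ✓
The smallest such exponent is 106, so the order of 72 is 106.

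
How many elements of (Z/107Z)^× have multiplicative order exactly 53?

φ(107) = 107 − 1 = 106 = 2 · 53.
Since (Z/107Z)^× is cyclic of order 106, the number of elements of order d is φ(d) when d | 106 and 0 otherwise.
53 | 106, and φ(53) = 53 − 1 = 52.

52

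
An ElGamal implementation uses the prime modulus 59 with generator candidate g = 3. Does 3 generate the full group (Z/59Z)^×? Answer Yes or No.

No

φ(59) = 59 − 1 = 58 = 2 · 29.
It suffices to check that the order of 3 is not a proper divisor of 58: compute 3^(58/q) for q ∈ {2, 29}.
3^29 ≡ 1 (mod 59)  [q = 2: ≡ 1 ✗]
3^2 ≡ 9 (mod 59)  [q = 29: ≢ 1 ✓]
The check at q = 2 fails, so 3 generates a proper subgroup.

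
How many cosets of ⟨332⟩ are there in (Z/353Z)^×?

4

The order of 332 must divide φ(353) = 353 − 1 = 352 = 2^5 · 11.
Divisors of 352: 1, 2, 4, 8, 11, 16, 22, 32, 44, 88, 176, 352.
Compute 332^d (mod 353) for the divisors d until we hit 1:
332^1 ≡ 332
332^2 ≡ 88
332^4 ≡ 331
332^8 ≡ 131
332^11 ≡ 70
332^16 ≡ 217
332^22 ≡ 311
332^32 ≡ 140
332^44 ≡ 352
332^88 ≡ 1
Thus |⟨332⟩| = ord(332) = 88.
The index is φ(353) / ord(332) = 352 / 88 = 4.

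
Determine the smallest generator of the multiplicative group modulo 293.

2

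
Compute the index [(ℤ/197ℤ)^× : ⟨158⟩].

By Lagrange's theorem, ord_197(158) divides φ(197) = 197 − 1 = 196 = 2^2 · 7^2.
Divisors of 196: 1, 2, 4, 7, 14, 28, 49, 98, 196.
Check 158^d mod 197 for each divisor in increasing order:
158^1 ≡ 158 (mod 197)
158^2 ≡ 142 (mod 197)
158^4 ≡ 70 (mod 197)
158^7 ≡ 36 (mod 197)
158^14 ≡ 114 (mod 197)
158^28 ≡ 191 (mod 197)
158^49 ≡ 1 (mod 197) ✓
Thus |⟨158⟩| = ord(158) = 49.
The index is φ(197) / ord(158) = 196 / 49 = 4.

4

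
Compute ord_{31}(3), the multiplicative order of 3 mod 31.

30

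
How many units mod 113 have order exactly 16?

8

φ(113) = 113 − 1 = 112 = 2^4 · 7.
In a cyclic group of order 112, there are φ(d) elements of order d for each divisor d of 112, and zero for non-divisors.
16 = 2^4 divides 112, and φ(16) = 8.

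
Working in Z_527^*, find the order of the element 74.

240

By Lagrange's theorem, ord_527(74) divides φ(527) = φ(17·31) = (17−1)·(31−1) = 16·30 = 480 = 2^5 · 3 · 5.
Divisors of 480: 1, 2, 3, 4, 5, 6, 8, 10, 12, 15, 16, 20, 24, 30, 32, 40, 48, 60, 80, 96, 120, 160, 240, 480.
Evaluate successive powers at the divisors of 480:
74^1 ≡ 74
74^2 ≡ 206
74^3 ≡ 488
74^4 ≡ 276
74^5 ≡ 398
74^6 ≡ 467
74^8 ≡ 288
74^10 ≡ 304
74^12 ≡ 438
74^15 ≡ 309
74^16 ≡ 205
74^20 ≡ 191
74^24 ≡ 16
74^30 ≡ 94
74^32 ≡ 392
74^40 ≡ 118
74^48 ≡ 256
74^60 ≡ 404
74^80 ≡ 222
74^96 ≡ 188
74^120 ≡ 373
74^160 ≡ 273
74^240 ≡ 1
So ord_527(74) = 240.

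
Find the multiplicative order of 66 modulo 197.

196

Since 66 ∈ (Z/197Z)^×, its order divides φ(197) = 197 − 1 = 196 = 2^2 · 7^2.
Divisors of 196: 1, 2, 4, 7, 14, 28, 49, 98, 196.
Check 66^d mod 197 for each divisor in increasing order:
66^1 ≡ 66
66^2 ≡ 22
66^4 ≡ 90
66^7 ≡ 69
66^14 ≡ 33
66^28 ≡ 104
66^49 ≡ 14
66^98 ≡ 196
66^196 ≡ 1
Hence ord(66) = 196.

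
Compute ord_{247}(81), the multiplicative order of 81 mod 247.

9

The order of 81 must divide φ(247) = φ(13·19) = (13−1)·(19−1) = 12·18 = 216 = 2^3 · 3^3.
Divisors of 216: 1, 2, 3, 4, 6, 8, 9, 12, 18, 24, 27, 36, 54, 72, 108, 216.
Test each divisor d:
81^1 ≡ 81
81^2 ≡ 139
81^3 ≡ 144
81^4 ≡ 55
81^6 ≡ 235
81^8 ≡ 61
81^9 ≡ 1
Therefore the multiplicative order of 81 modulo 247 is 9.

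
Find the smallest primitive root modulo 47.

φ(47) = 47 − 1 = 46 = 2 · 23.
Test candidates g = 2, 3, … against the prime factors q ∈ {2, 23} of φ(47): g is a generator iff g^(46/q) ≢ 1 for every such q.
g = 2: 2^23 ≡ 1 — hits 1, so not a primitive root.
g = 3: 3^23 ≡ 1 — hits 1, so not a primitive root.
g = 4: 4^23 ≡ 1 — hits 1, so not a primitive root.
g = 5: 5^23 ≡ 46; 5^2 ≡ 25 — none is 1, so 5 is a primitive root.
Hence the least primitive root of 47 is 5.

5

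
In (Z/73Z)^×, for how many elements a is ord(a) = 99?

0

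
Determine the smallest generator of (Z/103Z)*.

φ(103) = 103 − 1 = 102 = 2 · 3 · 17.
Test candidates g = 2, 3, … against the prime factors q ∈ {2, 3, 17} of φ(103): g is a generator iff g^(102/q) ≢ 1 for every such q.
g = 2: 2^51 ≡ 1 — hits 1, so not a primitive root.
g = 3: 3^51 ≡ 102; 3^34 ≡ 1 — hits 1, so not a primitive root.
g = 4: 4^51 ≡ 1 — hits 1, so not a primitive root.
g = 5: 5^51 ≡ 102; 5^34 ≡ 56; 5^6 ≡ 72 — none is 1, so 5 is a primitive root.
Hence the least primitive root of 103 is 5.

5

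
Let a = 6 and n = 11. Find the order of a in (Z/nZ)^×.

10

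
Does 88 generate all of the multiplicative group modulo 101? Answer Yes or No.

No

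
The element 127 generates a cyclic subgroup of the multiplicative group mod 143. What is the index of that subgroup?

By Lagrange's theorem, ord_143(127) divides φ(143) = φ(11·13) = (11−1)·(13−1) = 10·12 = 120 = 2^3 · 3 · 5.
Divisors of 120: 1, 2, 3, 4, 5, 6, 8, 10, 12, 15, 20, 24, 30, 40, 60, 120.
Compute 127^d (mod 143) for the divisors d until we hit 1:
127^1 ≡ 127
127^2 ≡ 113
127^3 ≡ 51
127^4 ≡ 42
127^5 ≡ 43
127^6 ≡ 27
127^8 ≡ 48
127^10 ≡ 133
127^12 ≡ 14
127^15 ≡ 142
127^20 ≡ 100
127^24 ≡ 53
127^30 ≡ 1
The order of 127 is 30, so the subgroup it generates has 30 elements.
Index = |(Z/143Z)^×| / |⟨127⟩| = 120 / 30 = 4.

4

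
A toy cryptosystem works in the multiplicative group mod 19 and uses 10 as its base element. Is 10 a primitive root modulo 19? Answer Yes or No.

Yes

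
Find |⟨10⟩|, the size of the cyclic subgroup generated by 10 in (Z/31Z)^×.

15

Since 10 ∈ (Z/31Z)^×, its order divides φ(31) = 31 − 1 = 30 = 2 · 3 · 5.
Divisors of 30: 1, 2, 3, 5, 6, 10, 15, 30.
Check 10^d mod 31 for each divisor in increasing order:
10^1 ≡ 10 (mod 31)
10^2 ≡ 7 (mod 31)
10^3 ≡ 8 (mod 31)
10^5 ≡ 25 (mod 31)
10^6 ≡ 2 (mod 31)
10^10 ≡ 5 (mod 31)
10^15 ≡ 1 (mod 31) ✓
The smallest such exponent is 15, so the order of 10 is 15.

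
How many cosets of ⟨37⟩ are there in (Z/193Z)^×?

By Lagrange's theorem, ord_193(37) divides φ(193) = 193 − 1 = 192 = 2^6 · 3.
Divisors of 192: 1, 2, 3, 4, 6, 8, 12, 16, 24, 32, 48, 64, 96, 192.
Check 37^d mod 193 for each divisor in increasing order:
37^1 ≡ 37 (mod 193)
37^2 ≡ 18 (mod 193)
37^3 ≡ 87 (mod 193)
37^4 ≡ 131 (mod 193)
37^6 ≡ 42 (mod 193)
37^8 ≡ 177 (mod 193)
37^12 ≡ 27 (mod 193)
37^16 ≡ 63 (mod 193)
37^24 ≡ 150 (mod 193)
37^32 ≡ 109 (mod 193)
37^48 ≡ 112 (mod 193)
37^64 ≡ 108 (mod 193)
37^96 ≡ 192 (mod 193)
37^192 ≡ 1 (mod 193) ✓
The order of 37 is 192, so the subgroup it generates has 192 elements.
The index is φ(193) / ord(37) = 192 / 192 = 1.

1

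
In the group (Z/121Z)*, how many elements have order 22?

φ(121) = φ(11^2) = 11·(11−1) = 110 = 2 · 5 · 11.
Since (Z/121Z)^× is cyclic of order 110, the number of elements of order d is φ(d) when d | 110 and 0 otherwise.
22 = 2 · 11 divides 110, and φ(22) = 10.

10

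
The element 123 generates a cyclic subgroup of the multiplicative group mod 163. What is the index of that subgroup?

9

The order of 123 must divide φ(163) = 163 − 1 = 162 = 2 · 3^4.
Divisors of 162: 1, 2, 3, 6, 9, 18, 27, 54, 81, 162.
Evaluate successive powers at the divisors of 162:
123^1 ≡ 123
123^2 ≡ 133
123^3 ≡ 59
123^6 ≡ 58
123^9 ≡ 162
123^18 ≡ 1
So ord_163(123) = 18, hence |⟨123⟩| = 18.
[(Z/163Z)^× : ⟨123⟩] = 162/18 = 9.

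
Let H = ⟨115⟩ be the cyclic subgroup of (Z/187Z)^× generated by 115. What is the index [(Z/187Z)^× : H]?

The order of 115 must divide φ(187) = φ(11·17) = (11−1)·(17−1) = 10·16 = 160 = 2^5 · 5.
Divisors of 160: 1, 2, 4, 5, 8, 10, 16, 20, 32, 40, 80, 160.
Compute 115^d (mod 187) for the divisors d until we hit 1:
115^1 ≡ 115 (mod 187)
115^2 ≡ 135 (mod 187)
115^4 ≡ 86 (mod 187)
115^5 ≡ 166 (mod 187)
115^8 ≡ 103 (mod 187)
115^10 ≡ 67 (mod 187)
115^16 ≡ 137 (mod 187)
115^20 ≡ 1 (mod 187) ✓
Thus |⟨115⟩| = ord(115) = 20.
[(Z/187Z)^× : ⟨115⟩] = 160/20 = 8.

8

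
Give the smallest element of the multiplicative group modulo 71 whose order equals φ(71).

φ(71) = 71 − 1 = 70 = 2 · 5 · 7.
g is a primitive root iff g^(70/q) ≢ 1 (mod 71) for each prime q ∈ {2, 5, 7}.
g = 2: 2^35 ≡ 1 — hits 1, so not a primitive root.
g = 3: 3^35 ≡ 1 — hits 1, so not a primitive root.
g = 4: 4^35 ≡ 1 — hits 1, so not a primitive root.
g = 5: 5^35 ≡ 1 — hits 1, so not a primitive root.
g = 6: 6^35 ≡ 1 — hits 1, so not a primitive root.
g = 7: 7^35 ≡ 70; 7^14 ≡ 54; 7^10 ≡ 45 — none is 1, so 7 is a primitive root.
The smallest primitive root modulo 71 is 7.

7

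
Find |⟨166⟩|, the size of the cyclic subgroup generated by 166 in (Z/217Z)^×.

30

ord(166) | φ(217) = φ(7·31) = (7−1)·(31−1) = 6·30 = 180 = 2^2 · 3^2 · 5.
Divisors of 180: 1, 2, 3, 4, 5, 6, 9, 10, 12, 15, 18, 20, 30, 36, 45, 60, 90, 180.
Compute 166^d (mod 217) for the divisors d until we hit 1:
166^1 ≡ 166 (mod 217)
166^2 ≡ 214 (mod 217)
166^3 ≡ 153 (mod 217)
166^4 ≡ 9 (mod 217)
166^5 ≡ 192 (mod 217)
166^6 ≡ 190 (mod 217)
166^9 ≡ 209 (mod 217)
166^10 ≡ 191 (mod 217)
166^12 ≡ 78 (mod 217)
166^15 ≡ 216 (mod 217)
166^18 ≡ 64 (mod 217)
166^20 ≡ 25 (mod 217)
166^30 ≡ 1 (mod 217) ✓
So ord_217(166) = 30.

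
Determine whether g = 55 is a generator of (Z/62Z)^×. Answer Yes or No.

φ(62) = φ(2)·φ(31) = 1·30 = 30 = 2 · 3 · 5.
Test 55^(30/q) mod 62 for each prime factor q of 30:
55^15 ≡ 61 (mod 62)  [q = 2: ≢ 1 ✓]
55^10 ≡ 25 (mod 62)  [q = 3: ≢ 1 ✓]
55^6 ≡ 35 (mod 62)  [q = 5: ≢ 1 ✓]
All checks pass, so 55 has order 30 and is a primitive root modulo 62.

Yes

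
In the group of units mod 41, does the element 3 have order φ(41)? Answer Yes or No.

No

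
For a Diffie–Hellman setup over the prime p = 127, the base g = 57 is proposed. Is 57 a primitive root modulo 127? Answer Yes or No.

φ(127) = 127 − 1 = 126 = 2 · 3^2 · 7.
57 is a primitive root mod 127 iff 57^(φ(127)/q) ≢ 1 for every prime q | φ(127), i.e. q ∈ {2, 3, 7}.
57^63 ≡ 126 (mod 127)  [q = 2: ≢ 1 ✓]
57^42 ≡ 107 (mod 127)  [q = 3: ≢ 1 ✓]
57^18 ≡ 4 (mod 127)  [q = 7: ≢ 1 ✓]
None equal 1, so ord_127(57) = 126: 57 is a primitive root.

Yes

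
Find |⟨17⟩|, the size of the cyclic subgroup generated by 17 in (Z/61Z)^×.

60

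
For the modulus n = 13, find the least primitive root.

2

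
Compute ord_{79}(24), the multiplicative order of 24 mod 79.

The order of 24 must divide φ(79) = 79 − 1 = 78 = 2 · 3 · 13.
Divisors of 78: 1, 2, 3, 6, 13, 26, 39, 78.
Compute 24^d (mod 79) for the divisors d until we hit 1:
24^1 ≡ 24 (mod 79)
24^2 ≡ 23 (mod 79)
24^3 ≡ 78 (mod 79)
24^6 ≡ 1 (mod 79) ✓
So ord_79(24) = 6.

6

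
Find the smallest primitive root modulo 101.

2

φ(101) = 101 − 1 = 100 = 2^2 · 5^2.
g is a primitive root iff g^(100/q) ≢ 1 (mod 101) for each prime q ∈ {2, 5}.
g = 2: 2^50 ≡ 100; 2^20 ≡ 95 — none is 1, so 2 is a primitive root.
The smallest primitive root modulo 101 is 2.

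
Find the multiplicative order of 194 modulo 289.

272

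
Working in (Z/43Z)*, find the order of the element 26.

42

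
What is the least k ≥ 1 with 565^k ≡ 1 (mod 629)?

By Lagrange's theorem, ord_629(565) divides φ(629) = φ(17·37) = (17−1)·(37−1) = 16·36 = 576 = 2^6 · 3^2.
Divisors of 576: 1, 2, 3, 4, 6, 8, 9, 12, 16, 18, 24, 32, 36, 48, 64, 72, 96, 144, 192, 288, 576.
Evaluate successive powers at the divisors of 576:
565^1 ≡ 565
565^2 ≡ 322
565^3 ≡ 149
565^4 ≡ 528
565^6 ≡ 186
565^8 ≡ 137
565^9 ≡ 38
565^12 ≡ 1
The smallest such exponent is 12, so the order of 565 is 12.

12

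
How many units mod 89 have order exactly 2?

1

φ(89) = 89 − 1 = 88 = 2^3 · 11.
(Z/89Z)^× is cyclic (|G| = 88); a cyclic group of order m has exactly φ(d) elements of each order d | m, and none otherwise.
2 | 88, and φ(2) = 2 − 1 = 1.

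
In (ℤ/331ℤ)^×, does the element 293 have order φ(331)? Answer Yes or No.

No

φ(331) = 331 − 1 = 330 = 2 · 3 · 5 · 11.
An element g generates (Z/331Z)^× iff g^(330/q) ≢ 1 (mod 331) for each prime q ∈ {2, 3, 5, 11}.
293^165 ≡ 1 (mod 331)  [q = 2: ≡ 1 ✗]
293^110 ≡ 1 (mod 331)  [q = 3: ≡ 1 ✗]
293^66 ≡ 1 (mod 331)  [q = 5: ≡ 1 ✗]
293^30 ≡ 85 (mod 331)  [q = 11: ≢ 1 ✓]
Since 293^165 ≡ 1, the order of 293 divides 165 < 330, so 293 is not a primitive root.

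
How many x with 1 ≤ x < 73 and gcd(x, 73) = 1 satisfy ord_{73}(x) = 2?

φ(73) = 73 − 1 = 72 = 2^3 · 3^2.
(Z/73Z)^× is cyclic (|G| = 72); a cyclic group of order m has exactly φ(d) elements of each order d | m, and none otherwise.
2 | 72, and φ(2) = 2 − 1 = 1.

1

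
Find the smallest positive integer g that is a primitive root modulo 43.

3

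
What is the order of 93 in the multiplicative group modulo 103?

17

The order of 93 must divide φ(103) = 103 − 1 = 102 = 2 · 3 · 17.
Divisors of 102: 1, 2, 3, 6, 17, 34, 51, 102.
Test each divisor d:
93^1 ≡ 93 (mod 103)
93^2 ≡ 100 (mod 103)
93^3 ≡ 30 (mod 103)
93^6 ≡ 76 (mod 103)
93^17 ≡ 1 (mod 103) ✓
So ord_103(93) = 17.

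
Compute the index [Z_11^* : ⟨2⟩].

1

The order of 2 must divide φ(11) = 11 − 1 = 10 = 2 · 5.
Divisors of 10: 1, 2, 5, 10.
Evaluate successive powers at the divisors of 10:
2^1 ≡ 2
2^2 ≡ 4
2^5 ≡ 10
2^10 ≡ 1
So ord_11(2) = 10, hence |⟨2⟩| = 10.
[(Z/11Z)^× : ⟨2⟩] = 10/10 = 1.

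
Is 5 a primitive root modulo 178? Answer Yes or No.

φ(178) = φ(2)·φ(89) = 1·88 = 88 = 2^3 · 11.
An element g generates (Z/178Z)^× iff g^(88/q) ≢ 1 (mod 178) for each prime q ∈ {2, 11}.
5^44 ≡ 1 (mod 178)  [q = 2: ≡ 1 ✗]
5^8 ≡ 93 (mod 178)  [q = 11: ≢ 1 ✓]
5^44 ≡ 1 shows ord(5) | 44, strictly less than φ(178); not a primitive root.

No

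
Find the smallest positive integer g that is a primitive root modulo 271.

φ(271) = 271 − 1 = 270 = 2 · 3^3 · 5.
Test candidates g = 2, 3, … against the prime factors q ∈ {2, 3, 5} of φ(271): g is a generator iff g^(270/q) ≢ 1 for every such q.
g = 2: 2^135 ≡ 1 — hits 1, so not a primitive root.
g = 3: 3^135 ≡ 270; 3^90 ≡ 1 — hits 1, so not a primitive root.
g = 4: 4^135 ≡ 1 — hits 1, so not a primitive root.
g = 5: 5^135 ≡ 1 — hits 1, so not a primitive root.
g = 6: 6^135 ≡ 270; 6^90 ≡ 242; 6^54 ≡ 10 — none is 1, so 6 is a primitive root.
The smallest primitive root modulo 271 is 6.

6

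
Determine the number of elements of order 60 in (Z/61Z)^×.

16

φ(61) = 61 − 1 = 60 = 2^2 · 3 · 5.
(Z/61Z)^× is cyclic (|G| = 60); a cyclic group of order m has exactly φ(d) elements of each order d | m, and none otherwise.
60 = 2^2 · 3 · 5 divides 60, and φ(60) = 16.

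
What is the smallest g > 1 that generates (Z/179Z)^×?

φ(179) = 179 − 1 = 178 = 2 · 89.
Test candidates g = 2, 3, … against the prime factors q ∈ {2, 89} of φ(179): g is a generator iff g^(178/q) ≢ 1 for every such q.
g = 2: 2^89 ≡ 178; 2^2 ≡ 4 — none is 1, so 2 is a primitive root.
Hence the least primitive root of 179 is 2.

2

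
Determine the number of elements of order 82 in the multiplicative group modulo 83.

φ(83) = 83 − 1 = 82 = 2 · 41.
Since (Z/83Z)^× is cyclic of order 82, the number of elements of order d is φ(d) when d | 82 and 0 otherwise.
82 = 2 · 41 divides 82, and φ(82) = 40.

40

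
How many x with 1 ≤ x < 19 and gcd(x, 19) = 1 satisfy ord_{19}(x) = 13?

0

φ(19) = 19 − 1 = 18 = 2 · 3^2.
In a cyclic group of order 18, there are φ(d) elements of order d for each divisor d of 18, and zero for non-divisors.
13 does not divide 18, so no element of (Z/19Z)^× has order 13.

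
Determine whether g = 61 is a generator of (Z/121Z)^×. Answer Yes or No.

Yes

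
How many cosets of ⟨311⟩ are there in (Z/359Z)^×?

1

By Lagrange's theorem, ord_359(311) divides φ(359) = 359 − 1 = 358 = 2 · 179.
Divisors of 358: 1, 2, 179, 358.
Test each divisor d:
311^1 ≡ 311
311^2 ≡ 150
311^179 ≡ 358
311^358 ≡ 1
So ord_359(311) = 358, hence |⟨311⟩| = 358.
Index = |(Z/359Z)^×| / |⟨311⟩| = 358 / 358 = 1.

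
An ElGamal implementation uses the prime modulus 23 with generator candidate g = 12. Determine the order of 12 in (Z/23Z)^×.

The order of 12 must divide φ(23) = 23 − 1 = 22 = 2 · 11.
Divisors of 22: 1, 2, 11, 22.
Compute 12^d (mod 23) for the divisors d until we hit 1:
12^1 ≡ 12 (mod 23)
12^2 ≡ 6 (mod 23)
12^11 ≡ 1 (mod 23) ✓
Hence ord(12) = 11.

11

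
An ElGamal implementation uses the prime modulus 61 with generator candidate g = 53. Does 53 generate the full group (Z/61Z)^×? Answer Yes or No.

φ(61) = 61 − 1 = 60 = 2^2 · 3 · 5.
Test 53^(60/q) mod 61 for each prime factor q of 60:
53^30 ≡ 60 (mod 61)  [q = 2: ≢ 1 ✓]
53^20 ≡ 1 (mod 61)  [q = 3: ≡ 1 ✗]
53^12 ≡ 58 (mod 61)  [q = 5: ≢ 1 ✓]
53^20 ≡ 1 shows ord(53) | 20, strictly less than φ(61); not a primitive root.

No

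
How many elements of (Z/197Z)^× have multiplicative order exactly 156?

0

φ(197) = 197 − 1 = 196 = 2^2 · 7^2.
Since (Z/197Z)^× is cyclic of order 196, the number of elements of order d is φ(d) when d | 196 and 0 otherwise.
156 does not divide 196, so no element of (Z/197Z)^× has order 156.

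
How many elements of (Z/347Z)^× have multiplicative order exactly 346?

φ(347) = 347 − 1 = 346 = 2 · 173.
In a cyclic group of order 346, there are φ(d) elements of order d for each divisor d of 346, and zero for non-divisors.
346 = 2 · 173 divides 346, and φ(346) = 172.

172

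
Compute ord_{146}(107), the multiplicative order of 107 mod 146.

72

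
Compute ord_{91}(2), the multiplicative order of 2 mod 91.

12

The order of 2 must divide φ(91) = φ(7·13) = (7−1)·(13−1) = 6·12 = 72 = 2^3 · 3^2.
Divisors of 72: 1, 2, 3, 4, 6, 8, 9, 12, 18, 24, 36, 72.
Evaluate successive powers at the divisors of 72:
2^1 ≡ 2 (mod 91)
2^2 ≡ 4 (mod 91)
2^3 ≡ 8 (mod 91)
2^4 ≡ 16 (mod 91)
2^6 ≡ 64 (mod 91)
2^8 ≡ 74 (mod 91)
2^9 ≡ 57 (mod 91)
2^12 ≡ 1 (mod 91) ✓
Hence ord(2) = 12.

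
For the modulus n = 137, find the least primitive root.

φ(137) = 137 − 1 = 136 = 2^3 · 17.
Test candidates g = 2, 3, … against the prime factors q ∈ {2, 17} of φ(137): g is a generator iff g^(136/q) ≢ 1 for every such q.
g = 2: 2^68 ≡ 1 — hits 1, so not a primitive root.
g = 3: 3^68 ≡ 136; 3^8 ≡ 122 — none is 1, so 3 is a primitive root.
So 3 is the smallest generator of (Z/137Z)^×.

3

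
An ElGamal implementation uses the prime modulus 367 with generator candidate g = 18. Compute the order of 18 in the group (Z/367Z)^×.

183

By Lagrange's theorem, ord_367(18) divides φ(367) = 367 − 1 = 366 = 2 · 3 · 61.
Divisors of 366: 1, 2, 3, 6, 61, 122, 183, 366.
Check 18^d mod 367 for each divisor in increasing order:
18^1 ≡ 18 (mod 367)
18^2 ≡ 324 (mod 367)
18^3 ≡ 327 (mod 367)
18^6 ≡ 132 (mod 367)
18^61 ≡ 83 (mod 367)
18^122 ≡ 283 (mod 367)
18^183 ≡ 1 (mod 367) ✓
Hence ord(18) = 183.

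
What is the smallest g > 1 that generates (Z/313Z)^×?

10

φ(313) = 313 − 1 = 312 = 2^3 · 3 · 13.
Test candidates g = 2, 3, … against the prime factors q ∈ {2, 3, 13} of φ(313): g is a generator iff g^(312/q) ≢ 1 for every such q.
g = 2: 2^156 ≡ 1 — hits 1, so not a primitive root.
g = 3: 3^156 ≡ 1 — hits 1, so not a primitive root.
g = 4: 4^156 ≡ 1 — hits 1, so not a primitive root.
g = 5: 5^156 ≡ 312; 5^104 ≡ 1 — hits 1, so not a primitive root.
g = 6: 6^156 ≡ 1 — hits 1, so not a primitive root.
g = 7: 7^156 ≡ 312; 7^104 ≡ 1 — hits 1, so not a primitive root.
g = 8: 8^156 ≡ 1 — hits 1, so not a primitive root.
g = 9: 9^156 ≡ 1 — hits 1, so not a primitive root.
g = 10: 10^156 ≡ 312; 10^104 ≡ 214; 10^24 ≡ 103 — none is 1, so 10 is a primitive root.
The smallest primitive root modulo 313 is 10.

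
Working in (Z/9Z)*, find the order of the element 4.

3

By Lagrange's theorem, ord_9(4) divides φ(9) = φ(3^2) = 3·(3−1) = 6 = 2 · 3.
Divisors of 6: 1, 2, 3, 6.
Evaluate successive powers at the divisors of 6:
4^1 ≡ 4 (mod 9)
4^2 ≡ 7 (mod 9)
4^3 ≡ 1 (mod 9) ✓
So ord_9(4) = 3.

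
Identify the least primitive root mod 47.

5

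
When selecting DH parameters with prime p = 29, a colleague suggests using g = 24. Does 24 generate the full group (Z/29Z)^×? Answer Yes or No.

No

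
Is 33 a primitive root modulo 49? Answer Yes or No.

Yes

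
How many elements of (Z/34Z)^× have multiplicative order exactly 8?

φ(34) = φ(2)·φ(17) = 1·16 = 16 = 2^4.
Since (Z/34Z)^× is cyclic of order 16, the number of elements of order d is φ(d) when d | 16 and 0 otherwise.
8 = 2^3 divides 16, and φ(8) = 4.

4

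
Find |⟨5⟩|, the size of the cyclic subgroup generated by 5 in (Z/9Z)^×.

6

ord(5) | φ(9) = φ(3^2) = 3·(3−1) = 6 = 2 · 3.
Divisors of 6: 1, 2, 3, 6.
Check 5^d mod 9 for each divisor in increasing order:
5^1 ≡ 5 (mod 9)
5^2 ≡ 7 (mod 9)
5^3 ≡ 8 (mod 9)
5^6 ≡ 1 (mod 9) ✓
The smallest such exponent is 6, so the order of 5 is 6.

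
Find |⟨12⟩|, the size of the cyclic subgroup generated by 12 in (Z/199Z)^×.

The order of 12 must divide φ(199) = 199 − 1 = 198 = 2 · 3^2 · 11.
Divisors of 198: 1, 2, 3, 6, 9, 11, 18, 22, 33, 66, 99, 198.
Evaluate successive powers at the divisors of 198:
12^1 ≡ 12
12^2 ≡ 144
12^3 ≡ 136
12^6 ≡ 188
12^9 ≡ 96
12^11 ≡ 93
12^18 ≡ 62
12^22 ≡ 92
12^33 ≡ 198
12^66 ≡ 1
Therefore the multiplicative order of 12 modulo 199 is 66.

66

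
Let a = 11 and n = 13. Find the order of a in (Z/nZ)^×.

ord(11) | φ(13) = 13 − 1 = 12 = 2^2 · 3.
Divisors of 12: 1, 2, 3, 4, 6, 12.
Evaluate successive powers at the divisors of 12:
11^1 ≡ 11 (mod 13)
11^2 ≡ 4 (mod 13)
11^3 ≡ 5 (mod 13)
11^4 ≡ 3 (mod 13)
11^6 ≡ 12 (mod 13)
11^12 ≡ 1 (mod 13) ✓
Hence ord(11) = 12.

12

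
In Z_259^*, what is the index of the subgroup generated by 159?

By Lagrange's theorem, ord_259(159) divides φ(259) = φ(7·37) = (7−1)·(37−1) = 6·36 = 216 = 2^3 · 3^3.
Divisors of 216: 1, 2, 3, 4, 6, 8, 9, 12, 18, 24, 27, 36, 54, 72, 108, 216.
Evaluate successive powers at the divisors of 216:
159^1 ≡ 159
159^2 ≡ 158
159^3 ≡ 258
159^4 ≡ 100
159^6 ≡ 1
Thus |⟨159⟩| = ord(159) = 6.
Index = |(Z/259Z)^×| / |⟨159⟩| = 216 / 6 = 36.

36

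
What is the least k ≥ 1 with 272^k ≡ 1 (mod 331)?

165

Since 272 ∈ (Z/331Z)^×, its order divides φ(331) = 331 − 1 = 330 = 2 · 3 · 5 · 11.
Divisors of 330: 1, 2, 3, 5, 6, 10, 11, 15, 22, 30, 33, 55, 66, 110, 165, 330.
Evaluate successive powers at the divisors of 330:
272^1 ≡ 272 (mod 331)
272^2 ≡ 171 (mod 331)
272^3 ≡ 172 (mod 331)
272^5 ≡ 284 (mod 331)
272^6 ≡ 125 (mod 331)
272^10 ≡ 223 (mod 331)
272^11 ≡ 83 (mod 331)
272^15 ≡ 111 (mod 331)
272^22 ≡ 269 (mod 331)
272^30 ≡ 74 (mod 331)
272^33 ≡ 150 (mod 331)
272^55 ≡ 299 (mod 331)
272^66 ≡ 323 (mod 331)
272^110 ≡ 31 (mod 331)
272^165 ≡ 1 (mod 331) ✓
So ord_331(272) = 165.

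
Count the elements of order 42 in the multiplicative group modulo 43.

φ(43) = 43 − 1 = 42 = 2 · 3 · 7.
(Z/43Z)^× is cyclic (|G| = 42); a cyclic group of order m has exactly φ(d) elements of each order d | m, and none otherwise.
42 = 2 · 3 · 7 divides 42, and φ(42) = 12.

12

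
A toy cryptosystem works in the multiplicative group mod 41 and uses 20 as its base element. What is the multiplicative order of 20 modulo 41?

20

ord(20) | φ(41) = 41 − 1 = 40 = 2^3 · 5.
Divisors of 40: 1, 2, 4, 5, 8, 10, 20, 40.
Evaluate successive powers at the divisors of 40:
20^1 ≡ 20 (mod 41)
20^2 ≡ 31 (mod 41)
20^4 ≡ 18 (mod 41)
20^5 ≡ 32 (mod 41)
20^8 ≡ 37 (mod 41)
20^10 ≡ 40 (mod 41)
20^20 ≡ 1 (mod 41) ✓
The smallest such exponent is 20, so the order of 20 is 20.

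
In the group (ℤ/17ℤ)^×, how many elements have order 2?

φ(17) = 17 − 1 = 16 = 2^4.
Since (Z/17Z)^× is cyclic of order 16, the number of elements of order d is φ(d) when d | 16 and 0 otherwise.
2 | 16, and φ(2) = 2 − 1 = 1.

1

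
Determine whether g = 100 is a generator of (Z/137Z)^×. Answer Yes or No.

No

φ(137) = 137 − 1 = 136 = 2^3 · 17.
Test 100^(136/q) mod 137 for each prime factor q of 136:
100^68 ≡ 1 (mod 137)  [q = 2: ≡ 1 ✗]
100^8 ≡ 1 (mod 137)  [q = 17: ≡ 1 ✗]
The check at q = 2 fails, so 100 generates a proper subgroup.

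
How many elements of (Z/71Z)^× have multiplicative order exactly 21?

φ(71) = 71 − 1 = 70 = 2 · 5 · 7.
(Z/71Z)^× is cyclic (|G| = 70); a cyclic group of order m has exactly φ(d) elements of each order d | m, and none otherwise.
21 does not divide 70, so no element of (Z/71Z)^× has order 21.

0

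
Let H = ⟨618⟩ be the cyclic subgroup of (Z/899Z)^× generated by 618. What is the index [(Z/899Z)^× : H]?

12

By Lagrange's theorem, ord_899(618) divides φ(899) = φ(29·31) = (29−1)·(31−1) = 28·30 = 840 = 2^3 · 3 · 5 · 7.
Divisors of 840: 1, 2, 3, 4, 5, 6, 7, 8, 10, 12, 14, 15, 20, 21, 24, 28, 30, 35, 40, 42, 56, 60, 70, 84, 105, 120, 140, 168, 210, 280, 420, 840.
Check 618^d mod 899 for each divisor in increasing order:
618^1 ≡ 618 (mod 899)
618^2 ≡ 748 (mod 899)
618^3 ≡ 178 (mod 899)
618^4 ≡ 326 (mod 899)
618^5 ≡ 92 (mod 899)
618^6 ≡ 219 (mod 899)
618^7 ≡ 492 (mod 899)
618^8 ≡ 194 (mod 899)
618^10 ≡ 373 (mod 899)
618^12 ≡ 314 (mod 899)
618^14 ≡ 233 (mod 899)
618^15 ≡ 154 (mod 899)
618^20 ≡ 683 (mod 899)
618^21 ≡ 463 (mod 899)
618^24 ≡ 605 (mod 899)
618^28 ≡ 349 (mod 899)
618^30 ≡ 342 (mod 899)
618^35 ≡ 898 (mod 899)
618^40 ≡ 807 (mod 899)
618^42 ≡ 407 (mod 899)
618^56 ≡ 436 (mod 899)
618^60 ≡ 94 (mod 899)
618^70 ≡ 1 (mod 899) ✓
The order of 618 is 70, so the subgroup it generates has 70 elements.
Index = |(Z/899Z)^×| / |⟨618⟩| = 840 / 70 = 12.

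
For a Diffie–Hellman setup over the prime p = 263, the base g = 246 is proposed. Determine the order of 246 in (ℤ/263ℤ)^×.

The order of 246 must divide φ(263) = 263 − 1 = 262 = 2 · 131.
Divisors of 262: 1, 2, 131, 262.
Compute 246^d (mod 263) for the divisors d until we hit 1:
246^1 ≡ 246
246^2 ≡ 26
246^131 ≡ 262
246^262 ≡ 1
So ord_263(246) = 262.

262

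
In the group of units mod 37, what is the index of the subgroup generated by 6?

9

Since 6 ∈ (Z/37Z)^×, its order divides φ(37) = 37 − 1 = 36 = 2^2 · 3^2.
Divisors of 36: 1, 2, 3, 4, 6, 9, 12, 18, 36.
Evaluate successive powers at the divisors of 36:
6^1 ≡ 6
6^2 ≡ 36
6^3 ≡ 31
6^4 ≡ 1
Thus |⟨6⟩| = ord(6) = 4.
Index = |(Z/37Z)^×| / |⟨6⟩| = 36 / 4 = 9.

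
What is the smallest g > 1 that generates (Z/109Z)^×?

6

φ(109) = 109 − 1 = 108 = 2^2 · 3^3.
Test candidates g = 2, 3, … against the prime factors q ∈ {2, 3} of φ(109): g is a generator iff g^(108/q) ≢ 1 for every such q.
g = 2: 2^54 ≡ 108; 2^36 ≡ 1 — hits 1, so not a primitive root.
g = 3: 3^54 ≡ 1 — hits 1, so not a primitive root.
g = 4: 4^54 ≡ 1 — hits 1, so not a primitive root.
g = 5: 5^54 ≡ 1 — hits 1, so not a primitive root.
g = 6: 6^54 ≡ 108; 6^36 ≡ 63 — none is 1, so 6 is a primitive root.
Hence the least primitive root of 109 is 6.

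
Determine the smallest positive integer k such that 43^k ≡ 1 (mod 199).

ord(43) | φ(199) = 199 − 1 = 198 = 2 · 3^2 · 11.
Divisors of 198: 1, 2, 3, 6, 9, 11, 18, 22, 33, 66, 99, 198.
Evaluate successive powers at the divisors of 198:
43^1 ≡ 43 (mod 199)
43^2 ≡ 58 (mod 199)
43^3 ≡ 106 (mod 199)
43^6 ≡ 92 (mod 199)
43^9 ≡ 1 (mod 199) ✓
So ord_199(43) = 9.

9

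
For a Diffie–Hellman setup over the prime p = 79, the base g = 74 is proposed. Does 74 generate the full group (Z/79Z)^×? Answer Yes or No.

Yes

φ(79) = 79 − 1 = 78 = 2 · 3 · 13.
It suffices to check that the order of 74 is not a proper divisor of 78: compute 74^(78/q) for q ∈ {2, 3, 13}.
74^39 ≡ 78 (mod 79)  [q = 2: ≢ 1 ✓]
74^26 ≡ 55 (mod 79)  [q = 3: ≢ 1 ✓]
74^6 ≡ 62 (mod 79)  [q = 13: ≢ 1 ✓]
None equal 1, so ord_79(74) = 78: 74 is a primitive root.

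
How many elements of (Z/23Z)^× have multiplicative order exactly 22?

10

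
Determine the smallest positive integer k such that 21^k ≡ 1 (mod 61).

The order of 21 must divide φ(61) = 61 − 1 = 60 = 2^2 · 3 · 5.
Divisors of 60: 1, 2, 3, 4, 5, 6, 10, 12, 15, 20, 30, 60.
Check 21^d mod 61 for each divisor in increasing order:
21^1 ≡ 21 (mod 61)
21^2 ≡ 14 (mod 61)
21^3 ≡ 50 (mod 61)
21^4 ≡ 13 (mod 61)
21^5 ≡ 29 (mod 61)
21^6 ≡ 60 (mod 61)
21^10 ≡ 48 (mod 61)
21^12 ≡ 1 (mod 61) ✓
So ord_61(21) = 12.

12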